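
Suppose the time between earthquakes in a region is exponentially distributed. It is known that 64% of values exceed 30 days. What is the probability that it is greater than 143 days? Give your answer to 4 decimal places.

e^(−λ·30) = 0.64 ⇒ λ = −ln(0.64)/30 = 0.0148762.
P(X > 143) = e^(−0.0148762·143) = e^(−2.1273) ≈ 0.1192.

0.1192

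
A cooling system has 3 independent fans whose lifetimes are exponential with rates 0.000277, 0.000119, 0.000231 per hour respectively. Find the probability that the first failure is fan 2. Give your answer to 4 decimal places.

0.1898

The time to first failure is exponential with rate Σλ = 0.000277 + 0.000119 + 0.000231 = 0.000627.
P(fan 2 first) = λ_2/Σλ = 0.000119/0.000627 ≈ 0.1898.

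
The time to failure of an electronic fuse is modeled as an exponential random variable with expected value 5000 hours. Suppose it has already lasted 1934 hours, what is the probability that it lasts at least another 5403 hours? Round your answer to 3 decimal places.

The rate is λ = 1/5000 = 0.0002 per hour.
By the memoryless property, P(X > 1934+5403 | X > 1934) = P(X > 5403).
P(X > 5403) = e^(−1.0806) ≈ 0.339.

0.339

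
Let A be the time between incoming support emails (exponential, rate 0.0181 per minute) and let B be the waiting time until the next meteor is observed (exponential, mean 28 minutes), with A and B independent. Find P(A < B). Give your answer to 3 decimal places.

λ_1 = 0.0181, λ_2 = 1/28 = 0.0357143.
For independent exponentials, P(A < B) = λ_1/(λ_1+λ_2) = 0.0181/0.0538143 ≈ 0.336.

0.336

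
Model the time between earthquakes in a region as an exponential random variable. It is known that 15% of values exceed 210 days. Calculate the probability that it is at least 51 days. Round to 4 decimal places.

0.6308

e^(−λ·210) = 0.15 ⇒ λ = −ln(0.15)/210 = 0.0090339.
P(X > 51) = e^(−0.0090339·51) = e^(−0.46073) ≈ 0.6308.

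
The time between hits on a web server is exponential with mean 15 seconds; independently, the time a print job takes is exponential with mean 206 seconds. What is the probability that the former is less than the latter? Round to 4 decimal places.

0.9321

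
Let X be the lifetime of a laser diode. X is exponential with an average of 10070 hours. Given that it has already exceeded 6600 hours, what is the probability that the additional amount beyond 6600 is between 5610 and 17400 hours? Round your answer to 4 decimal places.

0.3952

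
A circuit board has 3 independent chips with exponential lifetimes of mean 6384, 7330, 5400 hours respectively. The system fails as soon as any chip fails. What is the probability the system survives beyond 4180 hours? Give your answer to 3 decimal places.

0.135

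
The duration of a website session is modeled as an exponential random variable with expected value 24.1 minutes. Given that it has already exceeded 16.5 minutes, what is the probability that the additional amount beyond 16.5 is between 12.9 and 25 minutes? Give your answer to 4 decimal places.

The rate is λ = 1/24.1 = 0.0414938 per minute.
Memoryless: the residual past 16.5 is again Exp(λ).
P(12.9 < residual < 25) = e^(−λ·12.9) − e^(−λ·25) = 0.58551 − 0.35439 ≈ 0.2311.

0.2311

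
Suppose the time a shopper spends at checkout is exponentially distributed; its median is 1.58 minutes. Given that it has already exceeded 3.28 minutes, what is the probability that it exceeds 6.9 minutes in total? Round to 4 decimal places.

0.2043

For an exponential, median = ln(2)/λ, so λ = ln 2 / 1.58 = 0.438701 per minute.
P(X > s+t | X > s) = e^(−λ(s+t))/e^(−λs) = e^(−λt), independent of s = 3.28.
P(X > 3.62) = e^(−1.5881) ≈ 0.2043.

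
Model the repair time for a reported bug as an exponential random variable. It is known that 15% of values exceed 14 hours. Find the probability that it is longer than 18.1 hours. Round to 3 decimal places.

0.086

e^(−λ·14) = 0.15 ⇒ λ = −ln(0.15)/14 = 0.135509.
P(X > 18.1) = e^(−0.135509·18.1) = e^(−2.4527) ≈ 0.086.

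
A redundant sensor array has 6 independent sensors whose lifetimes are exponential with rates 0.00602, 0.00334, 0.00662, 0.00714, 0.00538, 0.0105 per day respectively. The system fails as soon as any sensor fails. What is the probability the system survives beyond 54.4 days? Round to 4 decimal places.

The time to first failure is exponential with rate Σλ = 0.00602 + 0.00334 + 0.00662 + 0.00714 + 0.00538 + 0.0105 = 0.039.
P(min > 54.4) = e^(−0.039·54.4) = e^(−2.1216) ≈ 0.1198.

0.1198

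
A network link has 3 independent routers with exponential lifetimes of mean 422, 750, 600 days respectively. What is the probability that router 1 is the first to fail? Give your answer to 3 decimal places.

0.441

Rates: λ_i = 1/mean_i → 0.00236967, 0.00133333, 0.00166667; Σλ = 0.00536967.
P(router 1 first) = λ_1/Σλ = 0.00236967/0.00536967 ≈ 0.441.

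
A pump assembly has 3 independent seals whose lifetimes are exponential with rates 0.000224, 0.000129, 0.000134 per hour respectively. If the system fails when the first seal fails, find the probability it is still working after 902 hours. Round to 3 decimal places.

0.645

The time to first failure is exponential with rate Σλ = 0.000224 + 0.000129 + 0.000134 = 0.000487.
P(min > 902) = e^(−0.000487·902) = e^(−0.43927) ≈ 0.645.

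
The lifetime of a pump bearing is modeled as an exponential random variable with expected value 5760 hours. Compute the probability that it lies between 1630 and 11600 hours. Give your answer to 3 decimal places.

The rate is λ = 1/5760 = 0.000173611 per hour.
P(1630 < X < 11600) = e^(−λ·1630) − e^(−λ·11600) = 0.75353 − 0.13347 ≈ 0.620.

0.620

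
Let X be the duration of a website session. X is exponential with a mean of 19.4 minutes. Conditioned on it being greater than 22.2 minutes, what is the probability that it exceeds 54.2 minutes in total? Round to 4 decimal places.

0.1921

The rate is λ = 1/19.4 = 0.0515464 per minute.
By the memoryless property, P(X > 22.2+32 | X > 22.2) = P(X > 32).
P(X > 32) = e^(−1.6495) ≈ 0.1921.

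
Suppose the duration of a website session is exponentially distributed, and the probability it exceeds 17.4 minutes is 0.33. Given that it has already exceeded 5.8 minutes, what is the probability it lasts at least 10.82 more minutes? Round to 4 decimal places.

0.5019

From e^(−λ·17.4) = 0.33, λ = −ln(0.33)/17.4 = 0.0637162.
Memoryless: P(X > 5.8+10.82 | X > 5.8) = P(X > 10.82) = e^(−0.0637162·10.82) ≈ 0.5019.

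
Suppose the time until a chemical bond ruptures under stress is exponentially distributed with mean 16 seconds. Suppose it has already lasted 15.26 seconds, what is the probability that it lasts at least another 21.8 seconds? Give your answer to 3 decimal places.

0.256

The rate is λ = 1/16 = 0.0625 per second.
By the memoryless property, P(X > 15.26+21.8 | X > 15.26) = P(X > 21.8).
P(X > 21.8) = e^(−1.3625) ≈ 0.256.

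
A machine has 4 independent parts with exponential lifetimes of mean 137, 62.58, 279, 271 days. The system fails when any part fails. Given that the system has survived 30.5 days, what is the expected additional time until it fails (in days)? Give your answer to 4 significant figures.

First-failure rate Σλ = 1/137 + 1/62.58 + 1/279 + 1/271 = 0.0305531.
By memorylessness the expected residual is 1/Σλ = 32.7299 days, regardless of the 30.5 already elapsed.

32.73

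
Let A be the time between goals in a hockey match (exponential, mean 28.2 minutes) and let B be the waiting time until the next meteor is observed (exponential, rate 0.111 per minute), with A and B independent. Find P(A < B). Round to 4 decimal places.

0.2421

λ_1 = 1/28.2 = 0.035461, λ_2 = 0.111.
For independent exponentials, P(A < B) = λ_1/(λ_1+λ_2) = 0.035461/0.146461 ≈ 0.2421.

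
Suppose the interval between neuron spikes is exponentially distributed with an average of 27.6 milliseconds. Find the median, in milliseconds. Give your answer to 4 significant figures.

19.13

The rate is λ = 1/27.6 = 0.0362319 per millisecond.
Set 1 − e^(−λt) = 0.5, so t = −ln(0.5)/λ = 0.69315/0.0362319 ≈ 19.1309 milliseconds.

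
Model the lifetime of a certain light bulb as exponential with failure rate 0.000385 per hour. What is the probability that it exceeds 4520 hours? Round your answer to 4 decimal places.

P(X > 4520) = e^(−λ·4520) = e^(−1.7402) ≈ 0.1755.

0.1755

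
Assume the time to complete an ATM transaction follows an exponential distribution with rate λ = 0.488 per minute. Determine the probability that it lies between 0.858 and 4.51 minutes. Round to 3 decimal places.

P(0.858 < X < 4.51) = e^(−λ·0.858) − e^(−λ·4.51) = 0.65790 − 0.11071 ≈ 0.547.

0.547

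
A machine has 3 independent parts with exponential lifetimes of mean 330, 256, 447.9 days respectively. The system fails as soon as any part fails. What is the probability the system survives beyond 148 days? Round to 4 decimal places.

0.2574

The first failure time is exponential with rate Σλ_i = 1/330 + 1/256 + 1/447.9 = 0.00916919 per day.
P(min > 148) = e^(−0.00916919·148) = e^(−1.357) ≈ 0.2574.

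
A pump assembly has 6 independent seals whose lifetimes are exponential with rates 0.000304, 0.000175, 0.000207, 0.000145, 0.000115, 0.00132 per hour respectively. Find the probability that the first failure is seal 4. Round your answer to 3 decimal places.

The time to first failure is exponential with rate Σλ = 0.000304 + 0.000175 + 0.000207 + 0.000145 + 0.000115 + 0.00132 = 0.002266.
P(seal 4 first) = λ_4/Σλ = 0.000145/0.002266 ≈ 0.064.

0.064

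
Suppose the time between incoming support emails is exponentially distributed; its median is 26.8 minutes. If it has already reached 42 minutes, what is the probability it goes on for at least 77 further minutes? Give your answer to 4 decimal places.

For an exponential, median = ln(2)/λ, so λ = ln 2 / 26.8 = 0.0258637 per minute.
The exponential is memoryless, so the remaining time is again Exp(λ): the condition X > 42 is irrelevant.
P(X > 77) = e^(−1.9915) ≈ 0.1365.

0.1365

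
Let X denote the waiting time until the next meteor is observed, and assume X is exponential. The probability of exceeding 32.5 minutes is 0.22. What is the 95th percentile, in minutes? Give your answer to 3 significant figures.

e^(−λ·32.5) = 0.22 ⇒ λ = −ln(0.22)/32.5 = 0.0465885.
95th percentile: 1 − e^(−λt) = 0.95, t = −ln(0.05)/λ = 64.3019 minutes.

64.3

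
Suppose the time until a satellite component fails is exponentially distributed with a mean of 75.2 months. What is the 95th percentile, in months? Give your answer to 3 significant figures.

225

The rate is λ = 1/75.2 = 0.0132979 per month.
Set 1 − e^(−λt) = 0.95, so t = −ln(0.05)/λ = 2.9957/0.0132979 ≈ 225.279 months.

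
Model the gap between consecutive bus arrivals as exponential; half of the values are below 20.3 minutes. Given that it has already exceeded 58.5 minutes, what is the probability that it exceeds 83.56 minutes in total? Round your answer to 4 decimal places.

For an exponential, median = ln(2)/λ, so λ = ln 2 / 20.3 = 0.0341452 per minute.
By the memoryless property, P(X > 58.5+25.06 | X > 58.5) = P(X > 25.06).
P(X > 25.06) = e^(−0.85568) ≈ 0.4250.

0.4250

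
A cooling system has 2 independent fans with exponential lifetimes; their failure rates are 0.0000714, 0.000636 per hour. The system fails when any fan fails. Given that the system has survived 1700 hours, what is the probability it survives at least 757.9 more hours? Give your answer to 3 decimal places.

0.585

Time to first failure ~ Exp(Σλ) with Σλ = 0.0007074.
By memorylessness, P(T > 1700+757.9 | T > 1700) = P(T > 757.9) = e^(−0.0007074·757.9) ≈ 0.585.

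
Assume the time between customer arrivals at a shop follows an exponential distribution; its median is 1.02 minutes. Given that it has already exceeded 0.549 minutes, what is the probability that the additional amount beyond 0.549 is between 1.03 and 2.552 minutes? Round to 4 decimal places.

0.3201

For an exponential, median = ln(2)/λ, so λ = ln 2 / 1.02 = 0.679556 per minute.
Memoryless: the residual past 0.549 is again Exp(λ).
P(1.03 < residual < 2.552) = e^(−λ·1.03) − e^(−λ·2.552) = 0.49661 − 0.17654 ≈ 0.3201.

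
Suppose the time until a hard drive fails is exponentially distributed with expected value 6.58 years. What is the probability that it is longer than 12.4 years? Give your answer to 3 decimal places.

The rate is λ = 1/6.58 = 0.151976 per year.
P(X > 12.4) = e^(−λ·12.4) = e^(−1.8845) ≈ 0.152.

0.152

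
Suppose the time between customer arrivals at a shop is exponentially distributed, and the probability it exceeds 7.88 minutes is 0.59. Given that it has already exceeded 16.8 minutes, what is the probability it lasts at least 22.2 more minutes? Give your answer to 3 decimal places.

0.226

From e^(−λ·7.88) = 0.59, λ = −ln(0.59)/7.88 = 0.0669585.
Memoryless: P(X > 16.8+22.2 | X > 16.8) = P(X > 22.2) = e^(−0.0669585·22.2) ≈ 0.226.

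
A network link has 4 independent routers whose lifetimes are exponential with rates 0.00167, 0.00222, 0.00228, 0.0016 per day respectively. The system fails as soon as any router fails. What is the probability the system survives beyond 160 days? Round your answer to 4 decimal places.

The time to first failure is exponential with rate Σλ = 0.00167 + 0.00222 + 0.00228 + 0.0016 = 0.00777.
P(min > 160) = e^(−0.00777·160) = e^(−1.2432) ≈ 0.2885.

0.2885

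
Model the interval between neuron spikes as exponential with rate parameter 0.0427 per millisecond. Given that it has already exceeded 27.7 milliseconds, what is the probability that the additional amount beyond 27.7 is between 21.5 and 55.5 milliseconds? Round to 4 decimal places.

0.3058

Memoryless: the residual past 27.7 is again Exp(λ).
P(21.5 < residual < 55.5) = e^(−λ·21.5) − e^(−λ·55.5) = 0.39930 − 0.09349 ≈ 0.3058.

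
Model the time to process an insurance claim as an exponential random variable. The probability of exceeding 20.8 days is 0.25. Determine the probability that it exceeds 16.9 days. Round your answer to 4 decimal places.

e^(−λ·20.8) = 0.25 ⇒ λ = −ln(0.25)/20.8 = 0.0666488.
P(X > 16.9) = e^(−0.0666488·16.9) = e^(−1.1264) ≈ 0.3242.

0.3242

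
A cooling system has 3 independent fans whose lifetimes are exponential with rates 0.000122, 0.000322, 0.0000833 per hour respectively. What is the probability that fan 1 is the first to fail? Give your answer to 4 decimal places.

0.2314

The time to first failure is exponential with rate Σλ = 0.000122 + 0.000322 + 0.0000833 = 0.0005273.
P(fan 1 first) = λ_1/Σλ = 0.000122/0.0005273 ≈ 0.2314.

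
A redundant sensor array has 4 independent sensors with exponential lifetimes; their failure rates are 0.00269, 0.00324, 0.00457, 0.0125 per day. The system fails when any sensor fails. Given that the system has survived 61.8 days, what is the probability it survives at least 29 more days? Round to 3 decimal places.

Time to first failure ~ Exp(Σλ) with Σλ = 0.023.
By memorylessness, P(T > 61.8+29 | T > 61.8) = P(T > 29) = e^(−0.023·29) ≈ 0.513.

0.513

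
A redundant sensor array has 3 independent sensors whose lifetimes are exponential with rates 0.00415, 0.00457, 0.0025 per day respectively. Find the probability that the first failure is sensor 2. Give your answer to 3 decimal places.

The time to first failure is exponential with rate Σλ = 0.00415 + 0.00457 + 0.0025 = 0.01122.
P(sensor 2 first) = λ_2/Σλ = 0.00457/0.01122 ≈ 0.407.

0.407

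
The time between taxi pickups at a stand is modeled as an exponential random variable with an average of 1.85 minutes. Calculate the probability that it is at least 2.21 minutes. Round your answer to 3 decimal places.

0.303

The rate is λ = 1/1.85 = 0.540541 per minute.
P(X > 2.21) = e^(−λ·2.21) = e^(−1.1946) ≈ 0.303.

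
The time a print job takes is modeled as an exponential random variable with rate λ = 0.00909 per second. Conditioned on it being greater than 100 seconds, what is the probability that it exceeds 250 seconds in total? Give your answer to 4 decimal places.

0.2558

The exponential is memoryless, so the remaining time is again Exp(λ): the condition X > 100 is irrelevant.
P(X > 150) = e^(−1.3635) ≈ 0.2558.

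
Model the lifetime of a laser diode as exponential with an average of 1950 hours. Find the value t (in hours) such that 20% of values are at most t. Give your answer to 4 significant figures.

The rate is λ = 1/1950 = 0.000512821 per hour.
Set 1 − e^(−λt) = 0.2, so t = −ln(0.8)/λ = 0.22314/0.000512821 ≈ 435.13 hours.

435.1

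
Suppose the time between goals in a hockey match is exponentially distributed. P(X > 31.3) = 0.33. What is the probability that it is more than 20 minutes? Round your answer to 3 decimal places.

e^(−λ·31.3) = 0.33 ⇒ λ = −ln(0.33)/31.3 = 0.0354205.
P(X > 20) = e^(−0.0354205·20) = e^(−0.70841) ≈ 0.492.

0.492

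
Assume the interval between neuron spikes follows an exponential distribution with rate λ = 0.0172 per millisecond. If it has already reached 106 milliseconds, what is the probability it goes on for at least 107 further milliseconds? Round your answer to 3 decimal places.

0.159

By the memoryless property, P(X > 106+107 | X > 106) = P(X > 107).
P(X > 107) = e^(−1.8404) ≈ 0.159.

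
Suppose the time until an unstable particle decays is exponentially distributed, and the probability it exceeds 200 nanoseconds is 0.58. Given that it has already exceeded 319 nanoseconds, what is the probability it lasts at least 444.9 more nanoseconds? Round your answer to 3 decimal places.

0.298

From e^(−λ·200) = 0.58, λ = −ln(0.58)/200 = 0.00272364.
Memoryless: P(X > 319+444.9 | X > 319) = P(X > 444.9) = e^(−0.00272364·444.9) ≈ 0.298.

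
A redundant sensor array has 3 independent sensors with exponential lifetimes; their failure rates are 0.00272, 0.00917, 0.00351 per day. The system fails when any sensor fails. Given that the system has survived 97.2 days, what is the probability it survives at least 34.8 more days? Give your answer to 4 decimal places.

0.5851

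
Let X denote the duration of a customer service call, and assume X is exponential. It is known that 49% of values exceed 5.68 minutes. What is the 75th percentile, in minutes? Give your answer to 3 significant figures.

e^(−λ·5.68) = 0.49 ⇒ λ = −ln(0.49)/5.68 = 0.12559.
75th percentile: 1 − e^(−λt) = 0.75, t = −ln(0.25)/λ = 11.0383 minutes.

11.0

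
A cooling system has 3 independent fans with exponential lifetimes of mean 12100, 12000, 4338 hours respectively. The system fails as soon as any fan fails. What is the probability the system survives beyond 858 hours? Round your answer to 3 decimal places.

0.712

The first failure time is exponential with rate Σλ_i = 1/12100 + 1/12000 + 1/4338 = 0.000396499 per hour.
P(min > 858) = e^(−0.000396499·858) = e^(−0.3402) ≈ 0.712.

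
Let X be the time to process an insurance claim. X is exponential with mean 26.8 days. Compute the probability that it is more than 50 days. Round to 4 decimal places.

0.1548

The rate is λ = 1/26.8 = 0.0373134 per day.
P(X > 50) = e^(−λ·50) = e^(−1.8657) ≈ 0.1548.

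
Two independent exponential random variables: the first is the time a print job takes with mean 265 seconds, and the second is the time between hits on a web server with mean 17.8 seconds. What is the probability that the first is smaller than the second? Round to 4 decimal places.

λ_1 = 1/265 = 0.00377358, λ_2 = 1/17.8 = 0.0561798.
For independent exponentials, P(the first < the second) = λ_1/(λ_1+λ_2) = 0.00377358/0.0599534 ≈ 0.0629.

0.0629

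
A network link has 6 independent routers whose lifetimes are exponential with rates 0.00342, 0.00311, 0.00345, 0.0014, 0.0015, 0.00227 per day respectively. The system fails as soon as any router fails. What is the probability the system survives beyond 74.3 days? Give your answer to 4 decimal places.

0.3244

The time to first failure is exponential with rate Σλ = 0.00342 + 0.00311 + 0.00345 + 0.0014 + 0.0015 + 0.00227 = 0.01515.
P(min > 74.3) = e^(−0.01515·74.3) = e^(−1.1256) ≈ 0.3244.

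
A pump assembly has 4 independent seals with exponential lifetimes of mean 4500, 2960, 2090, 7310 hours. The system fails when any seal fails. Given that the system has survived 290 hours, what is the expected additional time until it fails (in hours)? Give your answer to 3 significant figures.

851

First-failure rate Σλ = 1/4500 + 1/2960 + 1/2090 + 1/7310 = 0.00117533.
By memorylessness the expected residual is 1/Σλ = 850.826 hours, regardless of the 290 already elapsed.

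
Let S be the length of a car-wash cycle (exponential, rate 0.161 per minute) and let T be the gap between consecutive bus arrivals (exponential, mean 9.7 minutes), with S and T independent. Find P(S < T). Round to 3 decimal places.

λ_1 = 0.161, λ_2 = 1/9.7 = 0.103093.
For independent exponentials, P(S < T) = λ_1/(λ_1+λ_2) = 0.161/0.264093 ≈ 0.610.

0.610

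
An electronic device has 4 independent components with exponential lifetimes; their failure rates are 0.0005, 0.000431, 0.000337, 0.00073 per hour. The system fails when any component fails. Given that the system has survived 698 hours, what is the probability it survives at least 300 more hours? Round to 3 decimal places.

Time to first failure ~ Exp(Σλ) with Σλ = 0.001998.
By memorylessness, P(T > 698+300 | T > 698) = P(T > 300) = e^(−0.001998·300) ≈ 0.549.

0.549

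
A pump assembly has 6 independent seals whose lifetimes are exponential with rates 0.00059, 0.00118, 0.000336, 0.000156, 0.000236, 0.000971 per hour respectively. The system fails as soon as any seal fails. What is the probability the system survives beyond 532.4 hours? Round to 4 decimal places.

0.1577

The time to first failure is exponential with rate Σλ = 0.00059 + 0.00118 + 0.000336 + 0.000156 + 0.000236 + 0.000971 = 0.003469.
P(min > 532.4) = e^(−0.003469·532.4) = e^(−1.8469) ≈ 0.1577.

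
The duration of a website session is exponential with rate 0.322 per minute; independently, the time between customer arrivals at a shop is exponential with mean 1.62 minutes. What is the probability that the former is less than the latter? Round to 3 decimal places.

λ_1 = 0.322, λ_2 = 1/1.62 = 0.617284.
For independent exponentials, P(the former < the latter) = λ_1/(λ_1+λ_2) = 0.322/0.939284 ≈ 0.343.

0.343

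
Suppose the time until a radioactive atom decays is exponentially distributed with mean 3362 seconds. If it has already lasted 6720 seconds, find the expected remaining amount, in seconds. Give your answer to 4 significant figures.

3362

The rate is λ = 1/3362 = 0.000297442 per second.
By memorylessness, the remaining amount past any threshold is again Exp(λ) with mean 1/λ = 3362 seconds.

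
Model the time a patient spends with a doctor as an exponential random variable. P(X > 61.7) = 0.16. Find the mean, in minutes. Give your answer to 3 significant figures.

e^(−λ·61.7) = 0.16 ⇒ λ = −ln(0.16)/61.7 = 0.0297015.
Mean = 1/λ = 33.6684 minutes.

33.7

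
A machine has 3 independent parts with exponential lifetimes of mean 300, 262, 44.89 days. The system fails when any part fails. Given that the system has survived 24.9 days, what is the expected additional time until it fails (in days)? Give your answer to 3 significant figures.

34.0

First-failure rate Σλ = 1/300 + 1/262 + 1/44.89 = 0.0294268.
By memorylessness the expected residual is 1/Σλ = 33.9826 days, regardless of the 24.9 already elapsed.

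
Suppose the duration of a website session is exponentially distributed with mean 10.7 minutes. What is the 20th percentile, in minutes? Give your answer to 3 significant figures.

2.39

The rate is λ = 1/10.7 = 0.0934579 per minute.
Set 1 − e^(−λt) = 0.2, so t = −ln(0.8)/λ = 0.22314/0.0934579 ≈ 2.38764 minutes.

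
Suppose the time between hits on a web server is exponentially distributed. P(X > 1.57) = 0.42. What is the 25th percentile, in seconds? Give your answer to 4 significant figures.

0.5206

e^(−λ·1.57) = 0.42 ⇒ λ = −ln(0.42)/1.57 = 0.552548.
25th percentile: 1 − e^(−λt) = 0.25, t = −ln(0.75)/λ = 0.520646 seconds.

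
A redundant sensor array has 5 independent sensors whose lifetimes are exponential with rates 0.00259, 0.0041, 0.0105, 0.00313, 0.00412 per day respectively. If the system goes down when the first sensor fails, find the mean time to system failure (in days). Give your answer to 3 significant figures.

40.9

The time to first failure is exponential with rate Σλ = 0.00259 + 0.0041 + 0.0105 + 0.00313 + 0.00412 = 0.02444.
E[min] = 1/Σλ = 1/0.02444 = 40.9165 days.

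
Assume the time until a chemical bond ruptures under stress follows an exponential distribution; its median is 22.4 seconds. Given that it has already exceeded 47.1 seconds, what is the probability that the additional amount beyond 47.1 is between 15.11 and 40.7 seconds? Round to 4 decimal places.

For an exponential, median = ln(2)/λ, so λ = ln 2 / 22.4 = 0.0309441 per second.
Memoryless: the residual past 47.1 is again Exp(λ).
P(15.11 < residual < 40.7) = e^(−λ·15.11) − e^(−λ·40.7) = 0.62653 − 0.28382 ≈ 0.3427.

0.3427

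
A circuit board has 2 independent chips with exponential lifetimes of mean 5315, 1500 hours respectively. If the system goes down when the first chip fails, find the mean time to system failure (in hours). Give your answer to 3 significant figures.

The first failure time is exponential with rate Σλ_i = 1/5315 + 1/1500 = 0.000854813 per hour.
E[min] = 1/Σλ = 1/0.000854813 = 1169.85 hours.

1170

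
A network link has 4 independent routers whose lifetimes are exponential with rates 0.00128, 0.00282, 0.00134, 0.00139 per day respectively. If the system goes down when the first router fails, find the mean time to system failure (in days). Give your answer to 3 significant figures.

The time to first failure is exponential with rate Σλ = 0.00128 + 0.00282 + 0.00134 + 0.00139 = 0.00683.
E[min] = 1/Σλ = 1/0.00683 = 146.413 days.

146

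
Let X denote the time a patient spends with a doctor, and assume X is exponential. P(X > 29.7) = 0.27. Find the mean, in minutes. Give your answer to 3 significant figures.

22.7

e^(−λ·29.7) = 0.27 ⇒ λ = −ln(0.27)/29.7 = 0.0440853.
Mean = 1/λ = 22.6833 minutes.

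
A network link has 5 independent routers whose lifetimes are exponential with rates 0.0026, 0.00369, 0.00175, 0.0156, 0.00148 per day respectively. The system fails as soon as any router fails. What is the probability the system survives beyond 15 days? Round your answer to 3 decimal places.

The time to first failure is exponential with rate Σλ = 0.0026 + 0.00369 + 0.00175 + 0.0156 + 0.00148 = 0.02512.
P(min > 15) = e^(−0.02512·15) = e^(−0.3768) ≈ 0.686.

0.686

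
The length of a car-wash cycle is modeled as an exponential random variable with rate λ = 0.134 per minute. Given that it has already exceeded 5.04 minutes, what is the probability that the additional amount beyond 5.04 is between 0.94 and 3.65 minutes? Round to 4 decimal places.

0.2685

Memoryless: the residual past 5.04 is again Exp(λ).
P(0.94 < residual < 3.65) = e^(−λ·0.94) − e^(−λ·3.65) = 0.88165 − 0.61318 ≈ 0.2685.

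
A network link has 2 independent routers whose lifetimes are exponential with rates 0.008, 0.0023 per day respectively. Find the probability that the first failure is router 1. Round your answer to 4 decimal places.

0.7767

The time to first failure is exponential with rate Σλ = 0.008 + 0.0023 = 0.0103.
P(router 1 first) = λ_1/Σλ = 0.008/0.0103 ≈ 0.7767.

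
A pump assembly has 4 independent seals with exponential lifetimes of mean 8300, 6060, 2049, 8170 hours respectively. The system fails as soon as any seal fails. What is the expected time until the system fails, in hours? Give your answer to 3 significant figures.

The first failure time is exponential with rate Σλ_i = 1/8300 + 1/6060 + 1/2049 + 1/8170 = 0.00089594 per hour.
E[min] = 1/Σλ = 1/0.00089594 = 1116.15 hours.

1120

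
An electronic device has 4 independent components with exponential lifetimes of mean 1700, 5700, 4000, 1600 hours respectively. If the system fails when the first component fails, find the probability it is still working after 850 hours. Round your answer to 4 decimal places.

0.2484

The first failure time is exponential with rate Σλ_i = 1/1700 + 1/5700 + 1/4000 + 1/1600 = 0.00163867 per hour.
P(min > 850) = e^(−0.00163867·850) = e^(−1.3929) ≈ 0.2484.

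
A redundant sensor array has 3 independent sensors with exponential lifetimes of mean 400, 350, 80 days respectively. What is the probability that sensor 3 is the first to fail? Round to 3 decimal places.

Rates: λ_i = 1/mean_i → 0.0025, 0.00285714, 0.0125; Σλ = 0.0178571.
P(sensor 3 first) = λ_3/Σλ = 0.0125/0.0178571 ≈ 0.700.

0.700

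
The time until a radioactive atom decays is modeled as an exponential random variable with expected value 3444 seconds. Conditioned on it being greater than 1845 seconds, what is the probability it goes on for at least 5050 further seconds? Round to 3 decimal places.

The rate is λ = 1/3444 = 0.00029036 per second.
The exponential is memoryless, so the remaining time is again Exp(λ): the condition X > 1845 is irrelevant.
P(X > 5050) = e^(−1.4663) ≈ 0.231.

0.231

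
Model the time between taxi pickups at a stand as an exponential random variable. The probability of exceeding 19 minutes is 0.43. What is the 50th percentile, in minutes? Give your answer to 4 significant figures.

15.60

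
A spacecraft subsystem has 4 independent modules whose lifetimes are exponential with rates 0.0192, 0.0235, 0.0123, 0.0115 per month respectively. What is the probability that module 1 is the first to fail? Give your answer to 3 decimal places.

0.289

The time to first failure is exponential with rate Σλ = 0.0192 + 0.0235 + 0.0123 + 0.0115 = 0.0665.
P(module 1 first) = λ_1/Σλ = 0.0192/0.0665 ≈ 0.289.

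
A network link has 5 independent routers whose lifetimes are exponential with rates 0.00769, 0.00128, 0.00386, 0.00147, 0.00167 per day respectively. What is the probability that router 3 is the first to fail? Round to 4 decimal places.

The time to first failure is exponential with rate Σλ = 0.00769 + 0.00128 + 0.00386 + 0.00147 + 0.00167 = 0.01597.
P(router 3 first) = λ_3/Σλ = 0.00386/0.01597 ≈ 0.2417.

0.2417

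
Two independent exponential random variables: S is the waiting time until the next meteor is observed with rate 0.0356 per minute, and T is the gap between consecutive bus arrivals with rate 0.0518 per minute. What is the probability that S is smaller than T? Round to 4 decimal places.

λ_1 = 0.0356, λ_2 = 0.0518.
For independent exponentials, P(S < T) = λ_1/(λ_1+λ_2) = 0.0356/0.0874 ≈ 0.4073.

0.4073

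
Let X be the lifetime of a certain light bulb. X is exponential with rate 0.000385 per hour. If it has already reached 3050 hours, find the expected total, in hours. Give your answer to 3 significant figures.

By memorylessness, E[X | X > 3050] = 3050 + 1/λ = 3050 + 2597.4 = 5647.4 hours.

5650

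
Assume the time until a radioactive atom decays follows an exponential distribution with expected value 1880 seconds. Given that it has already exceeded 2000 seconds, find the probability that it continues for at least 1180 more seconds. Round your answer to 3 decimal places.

0.534

The rate is λ = 1/1880 = 0.000531915 per second.
The exponential is memoryless, so the remaining time is again Exp(λ): the condition X > 2000 is irrelevant.
P(X > 1180) = e^(−0.62766) ≈ 0.534.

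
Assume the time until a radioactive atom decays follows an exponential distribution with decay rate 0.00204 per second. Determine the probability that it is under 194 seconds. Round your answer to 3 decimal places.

P(X ≤ 194) = 1 − e^(−λ·194) = 1 − e^(−0.39576) ≈ 0.327.

0.327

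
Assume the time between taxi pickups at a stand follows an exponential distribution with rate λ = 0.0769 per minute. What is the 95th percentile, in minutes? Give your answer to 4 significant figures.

38.96

Set 1 − e^(−λt) = 0.95, so t = −ln(0.05)/λ = 2.9957/0.0769 ≈ 38.9562 minutes.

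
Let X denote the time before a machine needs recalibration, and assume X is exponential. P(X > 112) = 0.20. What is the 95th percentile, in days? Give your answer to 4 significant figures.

e^(−λ·112) = 0.20 ⇒ λ = −ln(0.20)/112 = 0.01437.
95th percentile: 1 − e^(−λt) = 0.95, t = −ln(0.05)/λ = 208.472 days.

208.5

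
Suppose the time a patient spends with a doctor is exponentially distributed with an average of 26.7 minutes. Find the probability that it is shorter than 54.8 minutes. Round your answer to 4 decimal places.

0.8716

The rate is λ = 1/26.7 = 0.0374532 per minute.
P(X ≤ 54.8) = 1 − e^(−λ·54.8) = 1 − e^(−2.0524) ≈ 0.8716.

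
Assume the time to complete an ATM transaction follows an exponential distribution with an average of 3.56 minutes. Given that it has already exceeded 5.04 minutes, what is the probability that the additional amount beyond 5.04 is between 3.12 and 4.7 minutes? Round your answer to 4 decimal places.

0.1492

The rate is λ = 1/3.56 = 0.280899 per minute.
Memoryless: the residual past 5.04 is again Exp(λ).
P(3.12 < residual < 4.7) = e^(−λ·3.12) − e^(−λ·4.7) = 0.41628 − 0.26708 ≈ 0.1492.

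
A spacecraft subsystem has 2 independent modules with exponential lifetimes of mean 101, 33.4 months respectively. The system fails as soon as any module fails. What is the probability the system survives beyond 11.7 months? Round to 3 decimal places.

The first failure time is exponential with rate Σλ_i = 1/101 + 1/33.4 = 0.0398411 per month.
P(min > 11.7) = e^(−0.0398411·11.7) = e^(−0.46614) ≈ 0.627.

0.627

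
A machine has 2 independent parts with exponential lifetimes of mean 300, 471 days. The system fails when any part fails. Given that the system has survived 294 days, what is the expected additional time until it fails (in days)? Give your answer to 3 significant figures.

183

First-failure rate Σλ = 1/300 + 1/471 = 0.00545648.
By memorylessness the expected residual is 1/Σλ = 183.268 days, regardless of the 294 already elapsed.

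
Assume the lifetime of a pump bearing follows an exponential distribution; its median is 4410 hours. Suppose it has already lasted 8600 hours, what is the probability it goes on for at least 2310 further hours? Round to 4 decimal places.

0.6955

For an exponential, median = ln(2)/λ, so λ = ln 2 / 4410 = 0.000157176 per hour.
P(X > s+t | X > s) = e^(−λ(s+t))/e^(−λs) = e^(−λt), independent of s = 8600.
P(X > 2310) = e^(−0.36308) ≈ 0.6955.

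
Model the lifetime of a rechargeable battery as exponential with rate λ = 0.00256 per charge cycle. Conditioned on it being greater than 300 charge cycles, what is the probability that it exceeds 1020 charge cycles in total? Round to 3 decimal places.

0.158

P(X > s+t | X > s) = e^(−λ(s+t))/e^(−λs) = e^(−λt), independent of s = 300.
P(X > 720) = e^(−1.8432) ≈ 0.158.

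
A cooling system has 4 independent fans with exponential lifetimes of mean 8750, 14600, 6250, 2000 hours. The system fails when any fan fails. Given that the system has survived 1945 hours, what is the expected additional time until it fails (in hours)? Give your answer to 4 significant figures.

First-failure rate Σλ = 1/8750 + 1/14600 + 1/6250 + 1/2000 = 0.000842779.
By memorylessness the expected residual is 1/Σλ = 1186.55 hours, regardless of the 1945 already elapsed.

1187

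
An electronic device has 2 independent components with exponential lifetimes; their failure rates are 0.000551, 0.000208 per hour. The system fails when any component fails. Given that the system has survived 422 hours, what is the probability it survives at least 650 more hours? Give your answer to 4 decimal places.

0.6106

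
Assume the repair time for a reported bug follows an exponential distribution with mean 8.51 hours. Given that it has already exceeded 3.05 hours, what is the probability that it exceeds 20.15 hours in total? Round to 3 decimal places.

The rate is λ = 1/8.51 = 0.117509 per hour.
By the memoryless property, P(X > 3.05+17.1 | X > 3.05) = P(X > 17.1).
P(X > 17.1) = e^(−2.0094) ≈ 0.134.

0.134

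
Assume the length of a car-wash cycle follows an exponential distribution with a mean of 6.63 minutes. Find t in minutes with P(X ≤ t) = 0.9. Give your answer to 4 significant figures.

The rate is λ = 1/6.63 = 0.15083 per minute.
Set 1 − e^(−λt) = 0.9, so t = −ln(0.1)/λ = 2.3026/0.15083 ≈ 15.2661 minutes.

15.27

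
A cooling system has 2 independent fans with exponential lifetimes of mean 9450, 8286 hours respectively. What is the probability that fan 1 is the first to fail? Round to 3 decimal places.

0.467

Rates: λ_i = 1/mean_i → 0.00010582, 0.000120685; Σλ = 0.000226506.
P(fan 1 first) = λ_1/Σλ = 0.00010582/0.000226506 ≈ 0.467.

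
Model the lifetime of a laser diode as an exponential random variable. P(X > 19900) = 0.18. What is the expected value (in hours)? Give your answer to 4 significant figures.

e^(−λ·19900) = 0.18 ⇒ λ = −ln(0.18)/19900 = 0.0000861708.
Mean = 1/λ = 11604.9 hours.

11600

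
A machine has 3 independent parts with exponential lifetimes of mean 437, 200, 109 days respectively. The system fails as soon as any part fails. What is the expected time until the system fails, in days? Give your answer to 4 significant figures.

The first failure time is exponential with rate Σλ_i = 1/437 + 1/200 + 1/109 = 0.0164626 per day.
E[min] = 1/Σλ = 1/0.0164626 = 60.7436 days.

60.74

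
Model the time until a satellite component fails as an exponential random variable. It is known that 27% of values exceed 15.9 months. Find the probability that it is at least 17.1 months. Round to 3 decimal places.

0.245

e^(−λ·15.9) = 0.27 ⇒ λ = −ln(0.27)/15.9 = 0.082348.
P(X > 17.1) = e^(−0.082348·17.1) = e^(−1.4082) ≈ 0.245.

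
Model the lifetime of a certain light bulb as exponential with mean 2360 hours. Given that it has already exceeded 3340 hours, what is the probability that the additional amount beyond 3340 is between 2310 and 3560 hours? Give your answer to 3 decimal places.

The rate is λ = 1/2360 = 0.000423729 per hour.
Memoryless: the residual past 3340 is again Exp(λ).
P(2310 < residual < 3560) = e^(−λ·2310) − e^(−λ·3560) = 0.37576 − 0.22125 ≈ 0.155.

0.155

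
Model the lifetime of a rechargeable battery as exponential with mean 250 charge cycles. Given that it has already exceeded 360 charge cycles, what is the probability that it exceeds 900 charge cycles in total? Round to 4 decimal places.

0.1153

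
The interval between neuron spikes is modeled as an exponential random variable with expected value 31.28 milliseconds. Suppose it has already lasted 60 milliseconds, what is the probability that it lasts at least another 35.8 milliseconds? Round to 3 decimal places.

0.318

The rate is λ = 1/31.28 = 0.0319693 per millisecond.
The exponential is memoryless, so the remaining time is again Exp(λ): the condition X > 60 is irrelevant.
P(X > 35.8) = e^(−1.1445) ≈ 0.318.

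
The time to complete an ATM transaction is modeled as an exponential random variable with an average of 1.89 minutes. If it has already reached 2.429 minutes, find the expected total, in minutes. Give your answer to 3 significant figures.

4.32

The rate is λ = 1/1.89 = 0.529101 per minute.
By memorylessness, E[X | X > 2.429] = 2.429 + 1/λ = 2.429 + 1.89 = 4.319 minutes.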